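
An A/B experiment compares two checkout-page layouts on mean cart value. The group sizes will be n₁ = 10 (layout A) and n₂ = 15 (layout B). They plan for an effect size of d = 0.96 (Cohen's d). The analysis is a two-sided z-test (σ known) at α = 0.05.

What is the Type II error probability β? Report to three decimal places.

Noncentrality parameter: δ = d / √(1/n₁ + 1/n₂) = 0.96 / √(1/10 + 1/15) = 2.3515
Two-sided α = 0.05 → critical value z_{0.025} = 1.960.
Power = Φ(δ − 1.960) + Φ(−δ − 1.960) = Φ(0.392) + Φ(-4.311) = 0.6523 + 0.0000 = 0.6523.
Type II error: β = 1 − power = 1 − 0.6523 = 0.3477.

β ≈ 0.348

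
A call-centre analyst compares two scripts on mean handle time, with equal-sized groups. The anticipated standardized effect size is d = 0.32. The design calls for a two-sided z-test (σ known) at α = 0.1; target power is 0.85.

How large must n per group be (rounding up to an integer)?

Set Φ(δ − 1.645) = 0.85; then δ − 1.645 = Φ⁻¹(0.85) = 1.036, giving δ = 2.681.
(Ignoring the negligible lower-tail rejection probability gives the usual closed-form inversion.)
δ = d·√(n/2) ⇒ n = 2(δ/d)² = 2 × (2.681 / 0.32)² = 140.42.
Rounding up, n = 141 per group.

n = 141 per group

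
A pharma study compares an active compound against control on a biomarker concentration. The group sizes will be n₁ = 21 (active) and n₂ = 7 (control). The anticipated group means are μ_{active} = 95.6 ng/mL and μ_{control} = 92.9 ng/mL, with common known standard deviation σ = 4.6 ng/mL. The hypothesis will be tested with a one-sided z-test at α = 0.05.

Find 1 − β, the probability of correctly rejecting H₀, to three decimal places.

Standardized effect: d = |μ_{active} − μ_{control}| / σ = |95.6 − 92.9| / 4.6 = 0.5870
Noncentrality parameter: δ = d / √(1/n₁ + 1/n₂) = 0.5870 / √(1/21 + 1/7) = 1.3449
One-sided α = 0.05 → critical value z_{0.05} = 1.645.
Power = P(Z > 1.645 − δ) = Φ(-0.300) = 0.3821.

Power ≈ 0.382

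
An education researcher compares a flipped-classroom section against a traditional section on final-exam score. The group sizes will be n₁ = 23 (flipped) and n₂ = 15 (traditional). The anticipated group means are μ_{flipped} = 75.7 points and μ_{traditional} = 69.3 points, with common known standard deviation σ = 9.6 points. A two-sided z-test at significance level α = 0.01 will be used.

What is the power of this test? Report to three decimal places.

Standardized effect: d = |μ_{flipped} − μ_{traditional}| / σ = |75.7 − 69.3| / 9.6 = 0.6667
Noncentrality parameter: δ = d / √(1/n₁ + 1/n₂) = 0.6667 / √(1/23 + 1/15) = 2.0088
Critical value for a two-sided test at α = 0.01: z_{α/2} = 2.576.
Power = Φ(δ − 2.576) + Φ(−δ − 2.576) = Φ(-0.567) + Φ(-4.585) = 0.2853 + 0.0000 = 0.2853.

Power ≈ 0.285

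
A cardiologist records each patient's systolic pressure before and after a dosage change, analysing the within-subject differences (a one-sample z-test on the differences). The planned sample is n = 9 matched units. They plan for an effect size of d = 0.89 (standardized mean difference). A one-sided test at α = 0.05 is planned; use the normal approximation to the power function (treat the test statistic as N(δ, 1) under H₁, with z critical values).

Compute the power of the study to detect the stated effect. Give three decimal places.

Noncentrality parameter: δ = d·√n = 0.89 × √9 = 2.6700
Critical value for a one-sided test at α = 0.05: z_α = 1.645.
Power = P(Z > 1.645 − δ) = Φ(1.025) = 0.8474.

Power ≈ 0.847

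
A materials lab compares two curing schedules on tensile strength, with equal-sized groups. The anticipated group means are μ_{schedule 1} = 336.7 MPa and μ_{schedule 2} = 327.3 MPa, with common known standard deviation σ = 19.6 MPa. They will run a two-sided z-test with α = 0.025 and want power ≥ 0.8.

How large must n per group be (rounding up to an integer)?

n = 83 per group

Standardized effect: d = |μ_{schedule 1} − μ_{schedule 2}| / σ = |336.7 − 327.3| / 19.6 = 0.4796
For power 0.8 need Φ(δ − z_{0.0125}) = 0.8, so δ = z_{0.0125} + z_{0.20} = 2.241 + 0.842 = 3.083.
(Ignoring the negligible lower-tail rejection probability gives the usual closed-form inversion.)
δ = d·√(n/2) ⇒ n = 2(δ/d)² = 2 × (3.083 / 0.4796)² = 82.65.
Rounding up, n = 83 per group.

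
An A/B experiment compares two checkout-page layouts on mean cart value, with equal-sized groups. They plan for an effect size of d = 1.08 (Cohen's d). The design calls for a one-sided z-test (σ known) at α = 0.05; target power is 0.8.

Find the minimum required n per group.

n = 11 per group

Set Φ(δ − 1.645) = 0.8; then δ − 1.645 = Φ⁻¹(0.8) = 0.842, giving δ = 2.486.
δ = d·√(n/2) ⇒ n = 2(δ/d)² = 2 × (2.486 / 1.08)² = 10.60.
Round up to the next whole unit.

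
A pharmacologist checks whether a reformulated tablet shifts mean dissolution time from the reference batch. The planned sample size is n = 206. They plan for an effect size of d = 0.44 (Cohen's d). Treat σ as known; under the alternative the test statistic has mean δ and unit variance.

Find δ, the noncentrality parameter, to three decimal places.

The noncentrality parameter scales effect size by the design's sample-size factor: δ = d·√n = 0.44 × √206 = 6.3152

δ ≈ 6.315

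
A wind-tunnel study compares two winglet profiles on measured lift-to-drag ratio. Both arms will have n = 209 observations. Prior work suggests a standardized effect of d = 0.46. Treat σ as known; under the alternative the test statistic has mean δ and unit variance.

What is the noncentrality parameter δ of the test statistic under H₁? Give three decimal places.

The noncentrality parameter scales effect size by the design's sample-size factor: δ = d·√(n/2) = 0.46 × √(209/2) = 4.7024

δ ≈ 4.702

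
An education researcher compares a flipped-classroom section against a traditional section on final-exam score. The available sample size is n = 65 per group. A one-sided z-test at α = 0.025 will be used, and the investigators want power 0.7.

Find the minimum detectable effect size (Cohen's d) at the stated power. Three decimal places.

Need Φ(δ − 1.960) = 0.7, so δ = 1.960 + 0.524 = 2.484.
δ = d·√(n/2) ⇒ d = δ/√(n/2) = 2.484/√(65/2) = 0.4358.

d ≈ 0.436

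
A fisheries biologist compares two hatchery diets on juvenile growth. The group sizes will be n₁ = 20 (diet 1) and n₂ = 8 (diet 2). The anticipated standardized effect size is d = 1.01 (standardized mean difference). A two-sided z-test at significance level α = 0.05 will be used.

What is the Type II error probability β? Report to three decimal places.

Noncentrality parameter: δ = d / √(1/n₁ + 1/n₂) = 1.01 / √(1/20 + 1/8) = 2.4144
Two-sided α = 0.05 → critical value z_{0.025} = 1.960.
Power = Φ(δ − 1.960) + Φ(−δ − 1.960) = Φ(0.454) + Φ(-4.374) = 0.6752 + 0.0000 = 0.6752.
Type II error: β = 1 − power = 1 − 0.6752 = 0.3248.

β ≈ 0.325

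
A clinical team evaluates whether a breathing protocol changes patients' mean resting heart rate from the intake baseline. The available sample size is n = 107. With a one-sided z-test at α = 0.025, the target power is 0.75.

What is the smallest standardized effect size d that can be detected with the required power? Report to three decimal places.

Required noncentrality: δ = z_{0.025} + z_{0.25} = 1.960 + 0.674 = 2.634.
δ = d·√n ⇒ d = δ/√n = 2.634/√107 = 0.2547.

d ≈ 0.255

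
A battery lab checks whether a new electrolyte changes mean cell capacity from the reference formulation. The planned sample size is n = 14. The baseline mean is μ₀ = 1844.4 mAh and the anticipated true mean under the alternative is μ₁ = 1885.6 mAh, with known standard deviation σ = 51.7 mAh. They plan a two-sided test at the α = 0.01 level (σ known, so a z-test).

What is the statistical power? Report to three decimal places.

Standardized effect: d = |μ₁ − μ₀| / σ = |1885.6 − 1844.4| / 51.7 = 0.7969
Noncentrality parameter: δ = d·√n = 0.7969 × √14 = 2.9817
Two-sided α = 0.01 → critical value z_{0.005} = 2.576.
Power = Φ(δ − 2.576) + Φ(−δ − 2.576) = Φ(0.406) + Φ(-5.558) = 0.6576 + 0.0000 = 0.6576.

Power ≈ 0.658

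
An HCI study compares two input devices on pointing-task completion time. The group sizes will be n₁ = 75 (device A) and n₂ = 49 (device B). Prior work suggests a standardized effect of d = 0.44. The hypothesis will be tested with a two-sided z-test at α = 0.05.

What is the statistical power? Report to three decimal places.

Power ≈ 0.668

Noncentrality parameter: λ = d / √(1/n₁ + 1/n₂) = 0.44 / √(1/75 + 1/49) = 2.3954
Critical value for a two-sided test at α = 0.05: z_{α/2} = 1.960.
Power = Φ(λ − 1.960) + Φ(−λ − 1.960) = Φ(0.435) + Φ(-4.355) = 0.6684 + 0.0000 = 0.6684.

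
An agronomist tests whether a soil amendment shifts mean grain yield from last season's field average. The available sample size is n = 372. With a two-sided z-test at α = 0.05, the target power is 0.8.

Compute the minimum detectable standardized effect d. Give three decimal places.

Required noncentrality: δ = z_{0.025} + z_{0.20} = 1.960 + 0.842 = 2.802.
(Lower-tail contribution to power is negligible for δ > 0.)
δ = d·√n ⇒ d = δ/√n = 2.802/√372 = 0.1453.

d ≈ 0.145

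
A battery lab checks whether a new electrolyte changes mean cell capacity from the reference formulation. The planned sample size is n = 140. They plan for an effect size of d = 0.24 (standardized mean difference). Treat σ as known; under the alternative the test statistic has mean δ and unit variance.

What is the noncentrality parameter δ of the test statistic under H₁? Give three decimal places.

δ ≈ 2.840

δ = d·√n = 0.24 × √140 = 2.8397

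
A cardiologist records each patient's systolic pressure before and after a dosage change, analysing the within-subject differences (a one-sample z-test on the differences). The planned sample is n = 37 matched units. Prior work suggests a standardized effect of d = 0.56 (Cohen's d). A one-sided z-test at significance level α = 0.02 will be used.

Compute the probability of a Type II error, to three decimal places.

Noncentrality parameter: δ = d·√n = 0.56 × √37 = 3.4063
Critical value for a one-sided test at α = 0.02: z_α = 2.054.
Power = Φ(δ − 2.054) = Φ(1.353) = 0.9119.
Type II error: β = 1 − power = 1 − 0.9119 = 0.0881.

β ≈ 0.088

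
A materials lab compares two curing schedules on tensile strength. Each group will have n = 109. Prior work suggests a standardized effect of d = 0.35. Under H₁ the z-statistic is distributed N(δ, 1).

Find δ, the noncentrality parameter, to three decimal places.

δ ≈ 2.584

δ = d·√(n/2) = 0.35 × √(109/2) = 2.5838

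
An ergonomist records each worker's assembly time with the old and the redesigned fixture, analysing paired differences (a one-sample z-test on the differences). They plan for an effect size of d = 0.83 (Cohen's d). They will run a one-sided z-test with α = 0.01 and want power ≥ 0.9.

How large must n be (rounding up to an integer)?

For power 0.9 need Φ(δ − z_{0.01}) = 0.9, so δ = z_{0.01} + z_{0.10} = 2.326 + 1.282 = 3.608.
δ = d·√n ⇒ n = (δ/d)² = (3.608 / 0.83)² = 18.90.
Round up to the next whole unit.

n = 19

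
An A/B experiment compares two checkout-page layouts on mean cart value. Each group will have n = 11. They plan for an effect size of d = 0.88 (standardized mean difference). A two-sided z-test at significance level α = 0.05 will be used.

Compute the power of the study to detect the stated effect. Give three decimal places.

Noncentrality parameter: δ = d·√(n/2) = 0.88 × √(11/2) = 2.0638
Critical value for a two-sided test at α = 0.05: z_{α/2} = 1.960.
Power = Φ(δ − 1.960) + Φ(−δ − 1.960) = Φ(0.104) + Φ(-4.024) = 0.5413 + 0.0000 = 0.5414.

Power ≈ 0.541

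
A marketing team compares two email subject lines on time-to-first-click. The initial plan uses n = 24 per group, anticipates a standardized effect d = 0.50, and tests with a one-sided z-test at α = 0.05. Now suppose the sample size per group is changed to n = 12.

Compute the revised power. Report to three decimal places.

With n = 12 per group: δ = d·√(n/2) = 0.50 × √(12/2) = 1.2247. Critical value z_{0.05} = 1.645.
Revised power = Φ(δ − 1.645) = Φ(-0.420) = 0.3372.

Power ≈ 0.337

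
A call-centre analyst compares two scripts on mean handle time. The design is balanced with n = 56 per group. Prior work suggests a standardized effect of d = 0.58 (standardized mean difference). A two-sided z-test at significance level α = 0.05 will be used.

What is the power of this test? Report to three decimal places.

Noncentrality parameter: δ = d·√(n/2) = 0.58 × √(56/2) = 3.0691
Critical value for a two-sided test at α = 0.05: z_{α/2} = 1.960.
Power = Φ(δ − 1.960) + Φ(−δ − 1.960) = Φ(1.109) + Φ(-5.029) = 0.8663 + 0.0000 = 0.8663.

Power ≈ 0.866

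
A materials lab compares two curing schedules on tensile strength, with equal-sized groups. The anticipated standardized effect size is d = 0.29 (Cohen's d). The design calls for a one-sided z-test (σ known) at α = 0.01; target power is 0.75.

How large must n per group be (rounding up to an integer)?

Set Φ(δ − 2.326) = 0.75; then δ − 2.326 = Φ⁻¹(0.75) = 0.674, giving δ = 3.001.
δ = d·√(n/2) ⇒ n = 2(δ/d)² = 2 × (3.001 / 0.29)² = 214.15.
Rounding up, n = 215 per group.

n = 215 per group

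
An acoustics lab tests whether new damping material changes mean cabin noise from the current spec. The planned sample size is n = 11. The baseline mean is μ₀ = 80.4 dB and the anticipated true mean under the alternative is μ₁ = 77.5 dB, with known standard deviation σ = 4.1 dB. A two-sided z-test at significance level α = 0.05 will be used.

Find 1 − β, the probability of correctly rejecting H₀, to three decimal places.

Power ≈ 0.650

Standardized effect: d = |μ₁ − μ₀| / σ = |77.5 − 80.4| / 4.1 = 0.7073
Noncentrality parameter: δ = d·√n = 0.7073 × √11 = 2.3459
Critical value for a two-sided test at α = 0.05: z_{α/2} = 1.960.
Power = Φ(δ − 1.960) + Φ(−δ − 1.960) = Φ(0.386) + Φ(-4.306) = 0.6502 + 0.0000 = 0.6502.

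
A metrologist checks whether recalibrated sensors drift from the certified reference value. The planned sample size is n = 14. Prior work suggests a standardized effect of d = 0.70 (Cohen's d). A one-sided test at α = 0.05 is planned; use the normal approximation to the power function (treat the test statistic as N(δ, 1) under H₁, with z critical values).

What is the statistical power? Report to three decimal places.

Noncentrality parameter: δ = d·√n = 0.70 × √14 = 2.6192
One-sided α = 0.05 → critical value z_{0.05} = 1.645.
Power = P(Z > 1.645 − δ) = Φ(0.974) = 0.8350.

Power ≈ 0.835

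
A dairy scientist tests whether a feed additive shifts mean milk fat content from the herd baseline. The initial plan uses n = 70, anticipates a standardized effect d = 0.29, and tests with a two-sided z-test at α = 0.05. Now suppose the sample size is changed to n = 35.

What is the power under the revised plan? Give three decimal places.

Power ≈ 0.404

With n = 35: δ = d·√n = 0.29 × √35 = 1.7157. Critical value z_{0.025} = 1.960.
Revised power = Φ(δ − 1.960) + Φ(−δ − 1.960) = Φ(-0.244) + Φ(-3.676) = 0.4035 + 0.0001 = 0.4036.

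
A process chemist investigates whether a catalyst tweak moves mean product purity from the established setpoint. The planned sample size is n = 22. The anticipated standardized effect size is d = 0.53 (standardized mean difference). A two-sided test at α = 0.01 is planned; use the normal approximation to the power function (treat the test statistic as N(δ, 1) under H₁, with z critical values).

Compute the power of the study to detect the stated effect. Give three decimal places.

Noncentrality parameter: δ = d·√n = 0.53 × √22 = 2.4859
Critical value for a two-sided test at α = 0.01: z_{α/2} = 2.576.
Power = Φ(δ − 2.576) + Φ(−δ − 2.576) = Φ(-0.090) + Φ(-5.062) = 0.4642 + 0.0000 = 0.4642.

Power ≈ 0.464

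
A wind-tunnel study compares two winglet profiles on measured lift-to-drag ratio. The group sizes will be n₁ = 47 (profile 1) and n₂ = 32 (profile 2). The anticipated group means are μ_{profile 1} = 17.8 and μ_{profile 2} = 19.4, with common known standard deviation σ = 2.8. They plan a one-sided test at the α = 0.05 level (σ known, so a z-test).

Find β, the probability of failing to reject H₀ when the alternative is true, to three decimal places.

β ≈ 0.198

Standardized effect: d = |μ_{profile 1} − μ_{profile 2}| / σ = |17.8 − 19.4| / 2.8 = 0.5714
Noncentrality parameter: δ = d / √(1/n₁ + 1/n₂) = 0.5714 / √(1/47 + 1/32) = 2.4933
One-sided α = 0.05 → critical value z_{0.05} = 1.645.
Power = P(Z > 1.645 − δ) = Φ(0.848) = 0.8019.
Type II error: β = 1 − power = 1 − 0.8019 = 0.1981.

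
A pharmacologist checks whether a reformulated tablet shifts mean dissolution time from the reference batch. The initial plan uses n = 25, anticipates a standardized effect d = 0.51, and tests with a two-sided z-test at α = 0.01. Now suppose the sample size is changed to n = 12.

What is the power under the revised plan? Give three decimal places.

With n = 12: δ = d·√n = 0.51 × √12 = 1.7667. Critical value z_{0.005} = 2.576.
Revised power = Φ(δ − 2.576) + Φ(−δ − 2.576) = Φ(-0.809) + Φ(-4.343) = 0.2092 + 0.0000 = 0.2092.

Power ≈ 0.209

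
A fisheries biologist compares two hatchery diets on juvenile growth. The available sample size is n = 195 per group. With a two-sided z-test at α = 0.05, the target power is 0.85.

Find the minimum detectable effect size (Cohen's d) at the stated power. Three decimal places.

d ≈ 0.303

Need Φ(δ − 1.960) = 0.85, so δ = 1.960 + 1.036 = 2.996.
(Lower-tail contribution to power is negligible for δ > 0.)
δ = d·√(n/2) ⇒ d = δ/√(n/2) = 2.996/√(195/2) = 0.3035.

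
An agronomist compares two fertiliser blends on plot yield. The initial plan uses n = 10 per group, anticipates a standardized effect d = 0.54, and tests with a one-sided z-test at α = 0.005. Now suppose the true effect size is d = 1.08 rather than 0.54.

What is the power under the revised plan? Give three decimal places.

Power ≈ 0.436

With d = 1.08: δ = d·√(n/2) = 1.08 × √(10/2) = 2.4150. Critical value z_{0.005} = 2.576.
Revised power = P(Z > 2.576 − δ) = Φ(-0.161) = 0.4361.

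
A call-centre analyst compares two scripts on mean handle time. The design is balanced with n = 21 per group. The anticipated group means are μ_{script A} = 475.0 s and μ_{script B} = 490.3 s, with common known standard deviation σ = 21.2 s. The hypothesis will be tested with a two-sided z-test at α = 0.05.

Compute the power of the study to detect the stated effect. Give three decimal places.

Standardized effect: d = |μ_{script A} − μ_{script B}| / σ = |475.0 − 490.3| / 21.2 = 0.7217
Noncentrality parameter: δ = d·√(n/2) = 0.7217 × √(21/2) = 2.3386
Critical value for a two-sided test at α = 0.05: z_{α/2} = 1.960.
Power = Φ(δ − 1.960) + Φ(−δ − 1.960) = Φ(0.379) + Φ(-4.299) = 0.6475 + 0.0000 = 0.6475.

Power ≈ 0.648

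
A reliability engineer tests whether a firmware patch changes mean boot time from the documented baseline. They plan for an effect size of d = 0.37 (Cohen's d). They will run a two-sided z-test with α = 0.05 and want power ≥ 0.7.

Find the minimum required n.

For power 0.7 need Φ(δ − z_{0.025}) = 0.7, so δ = z_{0.025} + z_{0.30} = 1.960 + 0.524 = 2.484.
(For δ > 0 the lower-tail rejection region contributes negligibly to power, so the one-term inversion is standard.)
δ = d·√n ⇒ n = (δ/d)² = (2.484 / 0.37)² = 45.08.
Rounding up, n = 46.

n = 46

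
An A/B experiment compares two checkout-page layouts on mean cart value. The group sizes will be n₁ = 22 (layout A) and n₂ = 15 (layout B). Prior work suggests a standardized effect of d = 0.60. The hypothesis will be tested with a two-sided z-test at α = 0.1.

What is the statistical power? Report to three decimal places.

Power ≈ 0.559

Noncentrality parameter: δ = d / √(1/n₁ + 1/n₂) = 0.60 / √(1/22 + 1/15) = 1.7919
Two-sided α = 0.1 → critical value z_{0.05} = 1.645.
Power = Φ(δ − 1.645) + Φ(−δ − 1.645) = Φ(0.147) + Φ(-3.437) = 0.5584 + 0.0003 = 0.5587.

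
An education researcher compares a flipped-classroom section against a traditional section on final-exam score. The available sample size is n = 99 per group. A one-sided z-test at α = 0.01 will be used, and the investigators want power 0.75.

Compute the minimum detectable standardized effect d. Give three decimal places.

d ≈ 0.427

Need Φ(δ − 2.326) = 0.75, so δ = 2.326 + 0.674 = 3.001.
δ = d·√(n/2) ⇒ d = δ/√(n/2) = 3.001/√(99/2) = 0.4265.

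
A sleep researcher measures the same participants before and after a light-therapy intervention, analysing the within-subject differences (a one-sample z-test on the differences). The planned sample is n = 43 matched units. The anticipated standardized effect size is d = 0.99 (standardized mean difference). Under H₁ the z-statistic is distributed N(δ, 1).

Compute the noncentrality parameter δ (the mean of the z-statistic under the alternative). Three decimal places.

δ ≈ 6.492

The noncentrality parameter scales effect size by the design's sample-size factor: δ = d·√n = 0.99 × √43 = 6.4919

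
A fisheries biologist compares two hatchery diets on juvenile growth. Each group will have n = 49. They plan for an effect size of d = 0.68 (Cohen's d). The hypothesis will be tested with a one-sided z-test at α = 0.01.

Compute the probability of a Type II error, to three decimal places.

β ≈ 0.149

Noncentrality parameter: δ = d·√(n/2) = 0.68 × √(49/2) = 3.3658
One-sided α = 0.01 → critical value z_{0.01} = 2.326.
Power = Φ(δ − 2.326) = Φ(1.039) = 0.8507.
Type II error: β = 1 − power = 1 − 0.8507 = 0.1493.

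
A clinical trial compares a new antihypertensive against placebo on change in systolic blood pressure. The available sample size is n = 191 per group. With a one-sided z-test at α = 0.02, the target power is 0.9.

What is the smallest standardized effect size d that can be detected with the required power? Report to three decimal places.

Need Φ(δ − 2.054) = 0.9, so δ = 2.054 + 1.282 = 3.335.
δ = d·√(n/2) ⇒ d = δ/√(n/2) = 3.335/√(191/2) = 0.3413.

d ≈ 0.341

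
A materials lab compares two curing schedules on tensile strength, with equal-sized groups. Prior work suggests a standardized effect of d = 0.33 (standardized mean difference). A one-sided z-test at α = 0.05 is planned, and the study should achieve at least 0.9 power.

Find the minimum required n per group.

n = 158 per group

Set Φ(δ − 1.645) = 0.9; then δ − 1.645 = Φ⁻¹(0.9) = 1.282, giving δ = 2.926.
δ = d·√(n/2) ⇒ n = 2(δ/d)² = 2 × (2.926 / 0.33)² = 157.28.
Rounding up, n = 158 per group.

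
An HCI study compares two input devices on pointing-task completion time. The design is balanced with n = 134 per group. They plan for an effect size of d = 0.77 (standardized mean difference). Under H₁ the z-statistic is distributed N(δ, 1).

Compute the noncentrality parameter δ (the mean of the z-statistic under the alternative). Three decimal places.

The noncentrality parameter scales effect size by the design's sample-size factor: δ = d·√(n/2) = 0.77 × √(134/2) = 6.3027

δ ≈ 6.303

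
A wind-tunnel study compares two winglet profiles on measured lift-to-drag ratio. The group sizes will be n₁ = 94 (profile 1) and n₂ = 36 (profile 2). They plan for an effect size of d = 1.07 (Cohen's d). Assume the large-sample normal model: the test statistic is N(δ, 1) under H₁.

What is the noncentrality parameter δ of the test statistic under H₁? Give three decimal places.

δ = d / √(1/n₁ + 1/n₂) = 1.07 / √(1/94 + 1/36) = 5.4592

δ ≈ 5.459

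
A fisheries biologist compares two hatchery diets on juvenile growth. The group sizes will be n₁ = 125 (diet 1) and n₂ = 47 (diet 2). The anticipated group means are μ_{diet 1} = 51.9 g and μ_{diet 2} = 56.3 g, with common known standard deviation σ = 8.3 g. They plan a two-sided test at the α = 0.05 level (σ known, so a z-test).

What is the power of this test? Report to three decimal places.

Power ≈ 0.872

Standardized effect: d = |μ_{diet 1} − μ_{diet 2}| / σ = |51.9 − 56.3| / 8.3 = 0.5301
Noncentrality parameter: δ = d / √(1/n₁ + 1/n₂) = 0.5301 / √(1/125 + 1/47) = 3.0982
Two-sided α = 0.05 → critical value z_{0.025} = 1.960.
Power = Φ(δ − 1.960) + Φ(−δ − 1.960) = Φ(1.138) + Φ(-5.058) = 0.8725 + 0.0000 = 0.8725.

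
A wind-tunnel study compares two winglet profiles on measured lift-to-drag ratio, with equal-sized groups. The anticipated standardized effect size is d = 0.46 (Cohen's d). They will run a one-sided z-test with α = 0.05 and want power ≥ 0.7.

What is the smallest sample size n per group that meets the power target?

Set Φ(δ − 1.645) = 0.7; then δ − 1.645 = Φ⁻¹(0.7) = 0.524, giving δ = 2.169.
δ = d·√(n/2) ⇒ n = 2(δ/d)² = 2 × (2.169 / 0.46)² = 44.48.
Round up to the next whole unit.

n = 45 per group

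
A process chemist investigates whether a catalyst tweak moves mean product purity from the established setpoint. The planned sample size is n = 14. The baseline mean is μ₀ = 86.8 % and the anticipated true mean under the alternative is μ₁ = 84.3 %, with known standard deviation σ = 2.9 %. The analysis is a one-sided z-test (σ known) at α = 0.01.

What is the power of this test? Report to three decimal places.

Power ≈ 0.816

Standardized effect: d = |μ₁ − μ₀| / σ = |84.3 − 86.8| / 2.9 = 0.8621
Noncentrality parameter: λ = d·√n = 0.8621 × √14 = 3.2256
One-sided α = 0.01 → critical value z_{0.01} = 2.326.
Power = P(Z > 2.326 − λ) = Φ(0.899) = 0.8157.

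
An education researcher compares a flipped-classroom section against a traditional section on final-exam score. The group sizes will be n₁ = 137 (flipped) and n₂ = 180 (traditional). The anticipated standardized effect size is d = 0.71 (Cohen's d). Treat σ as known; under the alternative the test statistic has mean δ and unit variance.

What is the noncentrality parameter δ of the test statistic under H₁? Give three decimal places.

δ ≈ 6.262

δ = d / √(1/n₁ + 1/n₂) = 0.71 / √(1/137 + 1/180) = 6.2622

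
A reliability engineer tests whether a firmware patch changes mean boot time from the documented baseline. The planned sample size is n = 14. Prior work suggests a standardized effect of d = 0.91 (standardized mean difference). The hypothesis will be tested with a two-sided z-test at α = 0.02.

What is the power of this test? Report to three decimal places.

Power ≈ 0.860

Noncentrality parameter: δ = d·√n = 0.91 × √14 = 3.4049
Two-sided α = 0.02 → critical value z_{0.01} = 2.326.
Power = Φ(δ − 2.326) + Φ(−δ − 2.326) = Φ(1.079) + Φ(-5.731) = 0.8596 + 0.0000 = 0.8596.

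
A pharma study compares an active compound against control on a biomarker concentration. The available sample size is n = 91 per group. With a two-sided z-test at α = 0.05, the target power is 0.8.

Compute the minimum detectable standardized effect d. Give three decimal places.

d ≈ 0.415

Required noncentrality: δ = z_{0.025} + z_{0.20} = 1.960 + 0.842 = 2.802.
(The second rejection-region term Φ(−δ − z_{α/2}) is negligible and dropped.)
δ = d·√(n/2) ⇒ d = δ/√(n/2) = 2.802/√(91/2) = 0.4153.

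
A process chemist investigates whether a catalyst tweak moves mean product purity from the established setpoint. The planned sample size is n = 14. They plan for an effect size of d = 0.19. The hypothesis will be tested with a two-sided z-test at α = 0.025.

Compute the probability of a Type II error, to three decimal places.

Noncentrality parameter: λ = d·√n = 0.19 × √14 = 0.7109
Two-sided α = 0.025 → critical value z_{0.0125} = 2.241.
Power = Φ(λ − 2.241) + Φ(−λ − 2.241) = Φ(-1.530) + Φ(-2.952) = 0.0629 + 0.0016 = 0.0645.
Type II error: β = 1 − power = 1 − 0.0645 = 0.9355.

β ≈ 0.935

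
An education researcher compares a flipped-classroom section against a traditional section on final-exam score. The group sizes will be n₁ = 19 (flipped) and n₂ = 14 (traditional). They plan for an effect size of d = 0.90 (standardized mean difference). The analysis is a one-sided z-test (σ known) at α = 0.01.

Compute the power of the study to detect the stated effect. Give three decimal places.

Power ≈ 0.591

Noncentrality parameter: δ = d / √(1/n₁ + 1/n₂) = 0.90 / √(1/19 + 1/14) = 2.5552
One-sided α = 0.01 → critical value z_{0.01} = 2.326.
Power = Φ(δ − 2.326) = Φ(0.229) = 0.5905.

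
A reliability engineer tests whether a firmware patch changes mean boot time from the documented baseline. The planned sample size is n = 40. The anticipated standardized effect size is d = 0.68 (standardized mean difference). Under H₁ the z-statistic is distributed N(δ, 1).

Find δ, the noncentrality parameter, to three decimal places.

δ = d·√n = 0.68 × √40 = 4.3007

δ ≈ 4.301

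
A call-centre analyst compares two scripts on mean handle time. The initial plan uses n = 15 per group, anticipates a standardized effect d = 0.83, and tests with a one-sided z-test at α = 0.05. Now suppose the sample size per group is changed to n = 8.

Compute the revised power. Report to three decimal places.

With n = 8 per group: δ = d·√(n/2) = 0.83 × √(8/2) = 1.6600. Critical value z_{0.05} = 1.645.
Revised power = Φ(δ − 1.645) = Φ(0.015) = 0.5060.

Power ≈ 0.506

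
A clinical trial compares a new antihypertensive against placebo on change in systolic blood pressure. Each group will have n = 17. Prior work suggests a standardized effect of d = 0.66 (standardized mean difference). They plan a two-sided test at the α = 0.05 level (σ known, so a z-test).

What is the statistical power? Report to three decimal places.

Power ≈ 0.486

Noncentrality parameter: δ = d·√(n/2) = 0.66 × √(17/2) = 1.9242
Critical value for a two-sided test at α = 0.05: z_{α/2} = 1.960.
Power = Φ(δ − 1.960) + Φ(−δ − 1.960) = Φ(-0.036) + Φ(-3.884) = 0.4857 + 0.0001 = 0.4858.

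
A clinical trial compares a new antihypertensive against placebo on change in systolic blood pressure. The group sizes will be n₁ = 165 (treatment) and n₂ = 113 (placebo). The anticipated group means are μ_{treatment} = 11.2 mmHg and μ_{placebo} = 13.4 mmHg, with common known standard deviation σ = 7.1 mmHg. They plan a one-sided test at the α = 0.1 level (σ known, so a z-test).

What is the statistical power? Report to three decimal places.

Power ≈ 0.895

Standardized effect: d = |μ_{treatment} − μ_{placebo}| / σ = |11.2 − 13.4| / 7.1 = 0.3099
Noncentrality parameter: δ = d / √(1/n₁ + 1/n₂) = 0.3099 / √(1/165 + 1/113) = 2.5376
Critical value for a one-sided test at α = 0.1: z_α = 1.282.
Power = P(Z > 1.282 − δ) = Φ(1.256) = 0.8955.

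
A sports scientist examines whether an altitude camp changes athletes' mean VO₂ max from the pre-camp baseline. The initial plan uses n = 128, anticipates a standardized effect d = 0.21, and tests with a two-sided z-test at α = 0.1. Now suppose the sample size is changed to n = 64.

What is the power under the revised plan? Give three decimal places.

With n = 64: δ = d·√n = 0.21 × √64 = 1.6800. Critical value z_{0.05} = 1.645.
Revised power = Φ(δ − 1.645) + Φ(−δ − 1.645) = Φ(0.035) + Φ(-3.325) = 0.5140 + 0.0004 = 0.5145.

Power ≈ 0.514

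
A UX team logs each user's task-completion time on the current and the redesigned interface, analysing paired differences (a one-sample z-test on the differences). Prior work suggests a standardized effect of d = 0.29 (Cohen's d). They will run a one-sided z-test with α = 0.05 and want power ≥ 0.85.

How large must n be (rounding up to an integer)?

Set Φ(δ − 1.645) = 0.85; then δ − 1.645 = Φ⁻¹(0.85) = 1.036, giving δ = 2.681.
δ = d·√n ⇒ n = (δ/d)² = (2.681 / 0.29)² = 85.49.
Rounding up, n = 86.

n = 86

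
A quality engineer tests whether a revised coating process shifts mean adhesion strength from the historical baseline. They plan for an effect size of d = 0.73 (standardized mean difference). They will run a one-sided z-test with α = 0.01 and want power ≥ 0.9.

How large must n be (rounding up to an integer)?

Set Φ(δ − 2.326) = 0.9; then δ − 2.326 = Φ⁻¹(0.9) = 1.282, giving δ = 3.608.
δ = d·√n ⇒ n = (δ/d)² = (3.608 / 0.73)² = 24.43.
Round up to the next whole unit.

n = 25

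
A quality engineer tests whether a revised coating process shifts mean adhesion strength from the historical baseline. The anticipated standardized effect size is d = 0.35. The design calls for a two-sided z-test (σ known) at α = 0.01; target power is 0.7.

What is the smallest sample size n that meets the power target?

n = 79

For power 0.7 need Φ(δ − z_{0.005}) = 0.7, so δ = z_{0.005} + z_{0.30} = 2.576 + 0.524 = 3.100.
(The Φ(−δ − z_{α/2}) term is vanishingly small for δ > 0 and is dropped in the standard sample-size formula.)
δ = d·√n ⇒ n = (δ/d)² = (3.100 / 0.35)² = 78.46.
Rounding up, n = 79.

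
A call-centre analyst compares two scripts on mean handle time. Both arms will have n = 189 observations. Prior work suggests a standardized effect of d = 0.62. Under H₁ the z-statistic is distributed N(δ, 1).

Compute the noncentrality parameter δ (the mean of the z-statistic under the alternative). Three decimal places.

δ ≈ 6.027

The noncentrality parameter scales effect size by the design's sample-size factor: δ = d·√(n/2) = 0.62 × √(189/2) = 6.0271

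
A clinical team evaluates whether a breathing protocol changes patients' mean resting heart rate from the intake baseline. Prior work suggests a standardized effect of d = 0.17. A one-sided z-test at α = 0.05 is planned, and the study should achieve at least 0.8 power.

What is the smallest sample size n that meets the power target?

n = 214

For power 0.8 need Φ(δ − z_{0.05}) = 0.8, so δ = z_{0.05} + z_{0.20} = 1.645 + 0.842 = 2.486.
δ = d·√n ⇒ n = (δ/d)² = (2.486 / 0.17)² = 213.93.
Rounding up, n = 214.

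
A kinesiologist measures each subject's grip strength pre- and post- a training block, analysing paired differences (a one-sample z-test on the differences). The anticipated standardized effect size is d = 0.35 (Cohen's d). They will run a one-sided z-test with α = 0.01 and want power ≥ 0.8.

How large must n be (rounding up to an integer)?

Set Φ(δ − 2.326) = 0.8; then δ − 2.326 = Φ⁻¹(0.8) = 0.842, giving δ = 3.168.
δ = d·√n ⇒ n = (δ/d)² = (3.168 / 0.35)² = 81.93.
Rounding up, n = 82.

n = 82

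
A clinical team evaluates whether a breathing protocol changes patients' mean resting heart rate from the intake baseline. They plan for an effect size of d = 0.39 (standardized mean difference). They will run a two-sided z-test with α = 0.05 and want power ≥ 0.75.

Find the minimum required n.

Set Φ(δ − 1.960) = 0.75; then δ − 1.960 = Φ⁻¹(0.75) = 0.674, giving δ = 2.634.
(For δ > 0 the lower-tail rejection region contributes negligibly to power, so the one-term inversion is standard.)
δ = d·√n ⇒ n = (δ/d)² = (2.634 / 0.39)² = 45.63.
Rounding up, n = 46.

n = 46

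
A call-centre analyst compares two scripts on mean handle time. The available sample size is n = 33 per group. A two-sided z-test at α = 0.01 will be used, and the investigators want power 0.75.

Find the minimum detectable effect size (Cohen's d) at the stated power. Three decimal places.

d ≈ 0.800

Required noncentrality: δ = z_{0.005} + z_{0.25} = 2.576 + 0.674 = 3.250.
(Lower-tail contribution to power is negligible for δ > 0.)
δ = d·√(n/2) ⇒ d = δ/√(n/2) = 3.250/√(33/2) = 0.8002.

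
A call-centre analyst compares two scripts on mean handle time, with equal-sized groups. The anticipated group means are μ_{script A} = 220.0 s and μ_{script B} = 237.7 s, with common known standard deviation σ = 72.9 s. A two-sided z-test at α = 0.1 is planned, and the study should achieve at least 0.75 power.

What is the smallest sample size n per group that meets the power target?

n = 183 per group

Standardized effect: d = |μ_{script A} − μ_{script B}| / σ = |220.0 − 237.7| / 72.9 = 0.2428
Set Φ(δ − 1.645) = 0.75; then δ − 1.645 = Φ⁻¹(0.75) = 0.674, giving δ = 2.319.
(The Φ(−δ − z_{α/2}) term is vanishingly small for δ > 0 and is dropped in the standard sample-size formula.)
δ = d·√(n/2) ⇒ n = 2(δ/d)² = 2 × (2.319 / 0.2428)² = 182.50.
Rounding up, n = 183 per group.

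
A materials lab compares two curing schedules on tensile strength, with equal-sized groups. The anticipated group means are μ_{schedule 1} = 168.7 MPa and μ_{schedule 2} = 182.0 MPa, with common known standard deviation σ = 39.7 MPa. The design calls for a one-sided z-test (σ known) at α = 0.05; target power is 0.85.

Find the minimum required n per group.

Standardized effect: d = |μ_{schedule 1} − μ_{schedule 2}| / σ = |168.7 − 182.0| / 39.7 = 0.3350
Set Φ(δ − 1.645) = 0.85; then δ − 1.645 = Φ⁻¹(0.85) = 1.036, giving δ = 2.681.
δ = d·√(n/2) ⇒ n = 2(δ/d)² = 2 × (2.681 / 0.3350)² = 128.11.
Rounding up, n = 129 per group.

n = 129 per group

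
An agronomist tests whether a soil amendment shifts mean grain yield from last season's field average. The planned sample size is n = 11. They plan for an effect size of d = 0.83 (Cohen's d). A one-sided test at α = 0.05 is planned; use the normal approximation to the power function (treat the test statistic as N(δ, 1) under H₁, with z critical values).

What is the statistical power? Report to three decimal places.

Power ≈ 0.866

Noncentrality parameter: δ = d·√n = 0.83 × √11 = 2.7528
One-sided α = 0.05 → critical value z_{0.05} = 1.645.
Power = P(Z > 1.645 − δ) = Φ(1.108) = 0.8661.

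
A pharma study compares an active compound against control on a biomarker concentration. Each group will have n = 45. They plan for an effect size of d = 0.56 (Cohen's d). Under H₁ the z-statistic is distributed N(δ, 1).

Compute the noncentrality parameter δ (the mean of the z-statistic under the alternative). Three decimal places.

The noncentrality parameter scales effect size by the design's sample-size factor: δ = d·√(n/2) = 0.56 × √(45/2) = 2.6563

δ ≈ 2.656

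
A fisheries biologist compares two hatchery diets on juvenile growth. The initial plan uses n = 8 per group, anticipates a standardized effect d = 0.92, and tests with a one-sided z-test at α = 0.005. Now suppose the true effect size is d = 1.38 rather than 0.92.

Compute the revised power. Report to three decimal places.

Power ≈ 0.573

With d = 1.38: δ = d·√(n/2) = 1.38 × √(8/2) = 2.7600. Critical value z_{0.005} = 2.576.
Revised power = P(Z > 2.576 − δ) = Φ(0.184) = 0.5731.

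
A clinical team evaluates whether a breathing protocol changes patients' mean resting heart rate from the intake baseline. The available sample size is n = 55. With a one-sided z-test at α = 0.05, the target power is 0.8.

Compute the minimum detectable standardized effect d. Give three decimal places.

d ≈ 0.335

Need Φ(δ − 1.645) = 0.8, so δ = 1.645 + 0.842 = 2.486.
δ = d·√n ⇒ d = δ/√n = 2.486/√55 = 0.3353.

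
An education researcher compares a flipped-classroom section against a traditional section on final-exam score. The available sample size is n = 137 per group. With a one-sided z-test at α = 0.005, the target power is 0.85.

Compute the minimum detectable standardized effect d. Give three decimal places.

d ≈ 0.436

Required noncentrality: δ = z_{0.005} + z_{0.15} = 2.576 + 1.036 = 3.612.
δ = d·√(n/2) ⇒ d = δ/√(n/2) = 3.612/√(137/2) = 0.4364.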